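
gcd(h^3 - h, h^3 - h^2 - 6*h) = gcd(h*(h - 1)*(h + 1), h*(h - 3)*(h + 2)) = h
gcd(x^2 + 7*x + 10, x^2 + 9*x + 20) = x + 5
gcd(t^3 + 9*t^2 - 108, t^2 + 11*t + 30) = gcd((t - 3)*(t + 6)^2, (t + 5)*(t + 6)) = t + 6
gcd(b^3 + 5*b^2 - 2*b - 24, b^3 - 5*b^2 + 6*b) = b - 2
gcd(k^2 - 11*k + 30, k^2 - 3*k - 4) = 1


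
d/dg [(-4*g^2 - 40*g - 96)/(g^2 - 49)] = 8*(5*g^2 + 73*g + 245)/(g^4 - 98*g^2 + 2401)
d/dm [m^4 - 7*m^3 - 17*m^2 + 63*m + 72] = 4*m^3 - 21*m^2 - 34*m + 63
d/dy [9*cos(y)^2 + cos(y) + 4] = -(18*cos(y) + 1)*sin(y)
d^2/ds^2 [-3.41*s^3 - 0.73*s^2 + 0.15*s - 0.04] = -20.46*s - 1.46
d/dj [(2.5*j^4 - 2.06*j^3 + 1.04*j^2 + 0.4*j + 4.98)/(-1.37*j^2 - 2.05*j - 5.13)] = (-6.85*j^5 - 12.5528*j^4 - 42.854*j^3 + 30.1194*j^2 + 2.9748*j + 8.157)/(1.8769*j^4 + 5.617*j^3 + 18.2587*j^2 + 21.033*j + 26.3169)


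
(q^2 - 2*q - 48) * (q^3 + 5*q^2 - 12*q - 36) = q^5 + 3*q^4 - 70*q^3 - 252*q^2 + 648*q + 1728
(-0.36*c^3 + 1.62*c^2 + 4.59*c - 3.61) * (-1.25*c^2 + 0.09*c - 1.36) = 0.45*c^5 - 2.0574*c^4 - 5.1021*c^3 + 2.7224*c^2 - 6.5673*c + 4.9096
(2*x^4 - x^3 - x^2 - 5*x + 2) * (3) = 6*x^4 - 3*x^3 - 3*x^2 - 15*x + 6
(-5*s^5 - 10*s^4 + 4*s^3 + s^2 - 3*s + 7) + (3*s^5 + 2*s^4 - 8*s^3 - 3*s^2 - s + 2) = -2*s^5 - 8*s^4 - 4*s^3 - 2*s^2 - 4*s + 9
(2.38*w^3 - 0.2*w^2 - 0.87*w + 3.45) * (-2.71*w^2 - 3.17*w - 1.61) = -6.4498*w^5 - 7.0026*w^4 - 0.8401*w^3 - 6.2696*w^2 - 9.5358*w - 5.5545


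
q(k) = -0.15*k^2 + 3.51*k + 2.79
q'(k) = 3.51 - 0.3*k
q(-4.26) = -14.88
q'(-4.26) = 4.79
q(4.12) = 14.71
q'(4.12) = 2.27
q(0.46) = 4.37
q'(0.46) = 3.37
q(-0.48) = 1.07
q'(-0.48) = 3.65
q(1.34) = 7.22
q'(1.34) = 3.11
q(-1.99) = -4.79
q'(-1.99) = 4.11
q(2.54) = 10.74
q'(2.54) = 2.75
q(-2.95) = -8.87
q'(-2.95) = 4.40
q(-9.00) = -40.95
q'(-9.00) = 6.21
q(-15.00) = -83.61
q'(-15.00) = 8.01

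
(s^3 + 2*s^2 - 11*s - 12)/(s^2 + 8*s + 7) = (s^2 + s - 12)/(s + 7)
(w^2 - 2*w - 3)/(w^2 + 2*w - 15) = (w + 1)/(w + 5)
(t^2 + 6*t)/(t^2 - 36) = t/(t - 6)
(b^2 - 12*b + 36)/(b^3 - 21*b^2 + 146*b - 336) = (b - 6)/(b^2 - 15*b + 56)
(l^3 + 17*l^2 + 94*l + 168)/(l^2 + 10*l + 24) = l + 7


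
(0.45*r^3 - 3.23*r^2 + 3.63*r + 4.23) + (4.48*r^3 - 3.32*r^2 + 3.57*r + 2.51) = 4.93*r^3 - 6.55*r^2 + 7.2*r + 6.74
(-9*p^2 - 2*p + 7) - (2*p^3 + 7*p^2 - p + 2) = -2*p^3 - 16*p^2 - p + 5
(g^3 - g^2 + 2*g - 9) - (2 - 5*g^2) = g^3 + 4*g^2 + 2*g - 11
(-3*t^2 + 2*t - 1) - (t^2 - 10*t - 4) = -4*t^2 + 12*t + 3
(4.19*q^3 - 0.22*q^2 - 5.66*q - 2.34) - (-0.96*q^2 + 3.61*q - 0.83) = 4.19*q^3 + 0.74*q^2 - 9.27*q - 1.51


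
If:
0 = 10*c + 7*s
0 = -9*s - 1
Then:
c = 7/90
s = -1/9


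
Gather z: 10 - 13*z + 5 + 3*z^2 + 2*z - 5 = 3*z^2 - 11*z + 10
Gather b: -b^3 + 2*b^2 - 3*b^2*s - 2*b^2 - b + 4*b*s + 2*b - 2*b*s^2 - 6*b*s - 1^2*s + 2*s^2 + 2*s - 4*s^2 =-b^3 - 3*b^2*s + b*(-2*s^2 - 2*s + 1) - 2*s^2 + s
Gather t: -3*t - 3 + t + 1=-2*t - 2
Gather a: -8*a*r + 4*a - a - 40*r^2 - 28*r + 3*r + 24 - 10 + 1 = a*(3 - 8*r) - 40*r^2 - 25*r + 15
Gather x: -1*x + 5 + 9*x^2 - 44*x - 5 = 9*x^2 - 45*x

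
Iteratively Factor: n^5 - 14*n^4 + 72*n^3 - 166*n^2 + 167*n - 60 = (n - 1)*(n^4 - 13*n^3 + 59*n^2 - 107*n + 60) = (n - 3)*(n - 1)*(n^3 - 10*n^2 + 29*n - 20) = (n - 4)*(n - 3)*(n - 1)*(n^2 - 6*n + 5) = (n - 5)*(n - 4)*(n - 3)*(n - 1)*(n - 1)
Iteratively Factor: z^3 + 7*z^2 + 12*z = (z)*(z^2 + 7*z + 12) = z*(z + 3)*(z + 4)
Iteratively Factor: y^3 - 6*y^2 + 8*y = (y - 2)*(y^2 - 4*y) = (y - 4)*(y - 2)*(y)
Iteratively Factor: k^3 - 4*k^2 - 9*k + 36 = (k - 4)*(k^2 - 9) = (k - 4)*(k + 3)*(k - 3)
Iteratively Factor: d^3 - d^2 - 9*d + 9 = (d + 3)*(d^2 - 4*d + 3) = (d - 3)*(d + 3)*(d - 1)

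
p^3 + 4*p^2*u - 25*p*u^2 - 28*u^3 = (p - 4*u)*(p + u)*(p + 7*u)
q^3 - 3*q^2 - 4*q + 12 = (q - 3)*(q - 2)*(q + 2)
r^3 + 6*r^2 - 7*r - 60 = (r - 3)*(r + 4)*(r + 5)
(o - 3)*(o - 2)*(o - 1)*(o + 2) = o^4 - 4*o^3 - o^2 + 16*o - 12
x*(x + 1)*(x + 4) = x^3 + 5*x^2 + 4*x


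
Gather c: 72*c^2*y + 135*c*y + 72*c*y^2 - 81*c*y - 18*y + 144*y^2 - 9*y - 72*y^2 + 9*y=72*c^2*y + c*(72*y^2 + 54*y) + 72*y^2 - 18*y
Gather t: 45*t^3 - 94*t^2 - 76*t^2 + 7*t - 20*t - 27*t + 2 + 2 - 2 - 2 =45*t^3 - 170*t^2 - 40*t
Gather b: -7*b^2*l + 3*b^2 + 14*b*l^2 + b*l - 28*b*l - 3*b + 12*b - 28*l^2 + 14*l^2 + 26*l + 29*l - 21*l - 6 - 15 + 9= b^2*(3 - 7*l) + b*(14*l^2 - 27*l + 9) - 14*l^2 + 34*l - 12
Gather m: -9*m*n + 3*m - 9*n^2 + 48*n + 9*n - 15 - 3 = m*(3 - 9*n) - 9*n^2 + 57*n - 18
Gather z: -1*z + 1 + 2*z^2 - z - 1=2*z^2 - 2*z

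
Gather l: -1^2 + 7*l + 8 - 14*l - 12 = -7*l - 5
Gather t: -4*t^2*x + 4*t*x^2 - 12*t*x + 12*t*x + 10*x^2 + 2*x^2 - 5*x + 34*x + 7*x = -4*t^2*x + 4*t*x^2 + 12*x^2 + 36*x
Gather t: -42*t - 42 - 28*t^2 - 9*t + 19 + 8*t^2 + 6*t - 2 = -20*t^2 - 45*t - 25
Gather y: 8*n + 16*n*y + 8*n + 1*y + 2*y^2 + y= 16*n + 2*y^2 + y*(16*n + 2)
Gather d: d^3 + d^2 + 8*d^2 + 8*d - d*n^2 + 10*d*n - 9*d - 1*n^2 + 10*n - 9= d^3 + 9*d^2 + d*(-n^2 + 10*n - 1) - n^2 + 10*n - 9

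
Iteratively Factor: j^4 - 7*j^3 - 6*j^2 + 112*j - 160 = (j - 4)*(j^3 - 3*j^2 - 18*j + 40) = (j - 4)*(j - 2)*(j^2 - j - 20) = (j - 4)*(j - 2)*(j + 4)*(j - 5)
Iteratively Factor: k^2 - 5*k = (k)*(k - 5)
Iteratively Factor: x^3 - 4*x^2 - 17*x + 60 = (x - 3)*(x^2 - x - 20) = (x - 3)*(x + 4)*(x - 5)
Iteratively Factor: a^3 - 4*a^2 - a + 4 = (a - 1)*(a^2 - 3*a - 4) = (a - 1)*(a + 1)*(a - 4)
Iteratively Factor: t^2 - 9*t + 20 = (t - 5)*(t - 4)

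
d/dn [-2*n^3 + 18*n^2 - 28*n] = -6*n^2 + 36*n - 28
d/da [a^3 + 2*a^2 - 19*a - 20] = 3*a^2 + 4*a - 19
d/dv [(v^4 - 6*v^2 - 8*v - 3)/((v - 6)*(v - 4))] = 2*(v^5 - 15*v^4 + 48*v^3 + 34*v^2 - 141*v - 111)/(v^4 - 20*v^3 + 148*v^2 - 480*v + 576)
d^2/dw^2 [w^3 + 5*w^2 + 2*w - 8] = 6*w + 10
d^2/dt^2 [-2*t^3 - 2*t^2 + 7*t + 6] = -12*t - 4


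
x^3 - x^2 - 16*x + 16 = (x - 4)*(x - 1)*(x + 4)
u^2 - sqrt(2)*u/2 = u*(u - sqrt(2)/2)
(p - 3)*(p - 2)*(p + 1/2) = p^3 - 9*p^2/2 + 7*p/2 + 3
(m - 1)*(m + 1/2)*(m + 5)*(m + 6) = m^4 + 21*m^3/2 + 24*m^2 - 41*m/2 - 15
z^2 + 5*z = z*(z + 5)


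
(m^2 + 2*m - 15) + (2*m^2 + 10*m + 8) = 3*m^2 + 12*m - 7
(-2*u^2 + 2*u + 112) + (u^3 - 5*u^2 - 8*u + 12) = u^3 - 7*u^2 - 6*u + 124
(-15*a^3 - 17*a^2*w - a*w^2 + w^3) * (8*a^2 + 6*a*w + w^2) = -120*a^5 - 226*a^4*w - 125*a^3*w^2 - 15*a^2*w^3 + 5*a*w^4 + w^5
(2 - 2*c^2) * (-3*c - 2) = 6*c^3 + 4*c^2 - 6*c - 4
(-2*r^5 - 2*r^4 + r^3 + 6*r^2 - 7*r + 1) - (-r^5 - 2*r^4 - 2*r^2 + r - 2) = -r^5 + r^3 + 8*r^2 - 8*r + 3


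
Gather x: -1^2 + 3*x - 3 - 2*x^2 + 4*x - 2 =-2*x^2 + 7*x - 6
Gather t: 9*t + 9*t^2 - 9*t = 9*t^2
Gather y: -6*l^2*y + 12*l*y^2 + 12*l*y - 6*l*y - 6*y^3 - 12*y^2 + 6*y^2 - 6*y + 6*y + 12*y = -6*y^3 + y^2*(12*l - 6) + y*(-6*l^2 + 6*l + 12)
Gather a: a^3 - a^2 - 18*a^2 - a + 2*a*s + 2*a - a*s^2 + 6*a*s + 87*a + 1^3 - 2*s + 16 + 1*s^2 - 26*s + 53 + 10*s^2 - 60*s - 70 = a^3 - 19*a^2 + a*(-s^2 + 8*s + 88) + 11*s^2 - 88*s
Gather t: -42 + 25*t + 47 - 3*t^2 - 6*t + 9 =-3*t^2 + 19*t + 14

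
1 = 1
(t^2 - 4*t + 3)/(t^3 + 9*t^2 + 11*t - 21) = (t - 3)/(t^2 + 10*t + 21)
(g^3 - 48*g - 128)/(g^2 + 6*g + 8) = (g^2 - 4*g - 32)/(g + 2)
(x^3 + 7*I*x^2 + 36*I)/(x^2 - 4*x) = (x^3 + 7*I*x^2 + 36*I)/(x*(x - 4))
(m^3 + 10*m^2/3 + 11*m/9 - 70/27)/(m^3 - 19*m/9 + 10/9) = (m + 7/3)/(m - 1)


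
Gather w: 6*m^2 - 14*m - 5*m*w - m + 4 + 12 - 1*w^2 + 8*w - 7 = 6*m^2 - 15*m - w^2 + w*(8 - 5*m) + 9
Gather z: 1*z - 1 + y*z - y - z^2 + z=-y - z^2 + z*(y + 2) - 1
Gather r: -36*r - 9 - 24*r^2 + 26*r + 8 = -24*r^2 - 10*r - 1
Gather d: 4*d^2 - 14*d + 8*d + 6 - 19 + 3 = 4*d^2 - 6*d - 10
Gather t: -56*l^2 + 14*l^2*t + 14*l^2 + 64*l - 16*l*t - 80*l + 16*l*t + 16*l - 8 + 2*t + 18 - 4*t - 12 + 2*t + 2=14*l^2*t - 42*l^2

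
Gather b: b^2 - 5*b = b^2 - 5*b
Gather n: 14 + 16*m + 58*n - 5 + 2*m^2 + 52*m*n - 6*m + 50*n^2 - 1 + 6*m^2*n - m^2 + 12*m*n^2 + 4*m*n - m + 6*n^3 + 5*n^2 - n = m^2 + 9*m + 6*n^3 + n^2*(12*m + 55) + n*(6*m^2 + 56*m + 57) + 8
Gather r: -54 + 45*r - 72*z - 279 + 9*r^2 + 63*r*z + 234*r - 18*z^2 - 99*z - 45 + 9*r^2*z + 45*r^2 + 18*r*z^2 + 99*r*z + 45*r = r^2*(9*z + 54) + r*(18*z^2 + 162*z + 324) - 18*z^2 - 171*z - 378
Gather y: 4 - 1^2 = 3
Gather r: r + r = 2*r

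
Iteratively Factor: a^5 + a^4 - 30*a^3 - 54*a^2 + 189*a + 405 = (a + 3)*(a^4 - 2*a^3 - 24*a^2 + 18*a + 135) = (a + 3)^2*(a^3 - 5*a^2 - 9*a + 45) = (a - 5)*(a + 3)^2*(a^2 - 9) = (a - 5)*(a + 3)^3*(a - 3)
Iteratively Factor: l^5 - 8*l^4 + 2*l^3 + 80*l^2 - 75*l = (l)*(l^4 - 8*l^3 + 2*l^2 + 80*l - 75) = l*(l - 5)*(l^3 - 3*l^2 - 13*l + 15) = l*(l - 5)^2*(l^2 + 2*l - 3) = l*(l - 5)^2*(l - 1)*(l + 3)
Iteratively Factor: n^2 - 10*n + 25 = (n - 5)*(n - 5)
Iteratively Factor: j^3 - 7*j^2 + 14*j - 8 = (j - 4)*(j^2 - 3*j + 2) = (j - 4)*(j - 2)*(j - 1)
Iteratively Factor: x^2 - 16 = (x + 4)*(x - 4)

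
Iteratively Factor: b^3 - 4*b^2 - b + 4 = (b - 1)*(b^2 - 3*b - 4) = (b - 4)*(b - 1)*(b + 1)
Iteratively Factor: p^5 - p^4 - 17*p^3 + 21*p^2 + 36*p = (p + 4)*(p^4 - 5*p^3 + 3*p^2 + 9*p) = (p - 3)*(p + 4)*(p^3 - 2*p^2 - 3*p) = (p - 3)*(p + 1)*(p + 4)*(p^2 - 3*p) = p*(p - 3)*(p + 1)*(p + 4)*(p - 3)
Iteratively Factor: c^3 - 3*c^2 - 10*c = (c + 2)*(c^2 - 5*c) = (c - 5)*(c + 2)*(c)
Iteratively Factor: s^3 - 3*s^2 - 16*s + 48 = (s - 4)*(s^2 + s - 12) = (s - 4)*(s - 3)*(s + 4)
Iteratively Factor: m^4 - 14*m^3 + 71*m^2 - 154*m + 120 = (m - 5)*(m^3 - 9*m^2 + 26*m - 24) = (m - 5)*(m - 3)*(m^2 - 6*m + 8) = (m - 5)*(m - 4)*(m - 3)*(m - 2)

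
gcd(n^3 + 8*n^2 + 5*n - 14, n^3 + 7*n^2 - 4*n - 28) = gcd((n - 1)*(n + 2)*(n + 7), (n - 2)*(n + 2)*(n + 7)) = n^2 + 9*n + 14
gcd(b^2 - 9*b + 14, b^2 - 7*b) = b - 7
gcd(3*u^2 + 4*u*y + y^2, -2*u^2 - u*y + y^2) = u + y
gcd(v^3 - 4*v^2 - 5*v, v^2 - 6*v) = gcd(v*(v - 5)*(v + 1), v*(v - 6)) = v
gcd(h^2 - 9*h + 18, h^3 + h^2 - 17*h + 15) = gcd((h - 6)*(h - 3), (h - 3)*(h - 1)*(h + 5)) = h - 3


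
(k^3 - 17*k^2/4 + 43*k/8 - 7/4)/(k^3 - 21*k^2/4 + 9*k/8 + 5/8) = (4*k^2 - 15*k + 14)/(4*k^2 - 19*k - 5)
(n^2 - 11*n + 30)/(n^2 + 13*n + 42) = (n^2 - 11*n + 30)/(n^2 + 13*n + 42)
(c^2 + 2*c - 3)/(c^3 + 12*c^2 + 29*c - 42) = (c + 3)/(c^2 + 13*c + 42)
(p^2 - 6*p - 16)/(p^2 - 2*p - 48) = (p + 2)/(p + 6)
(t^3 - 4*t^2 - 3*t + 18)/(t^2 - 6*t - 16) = (t^2 - 6*t + 9)/(t - 8)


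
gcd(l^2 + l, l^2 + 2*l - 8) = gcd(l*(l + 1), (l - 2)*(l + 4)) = 1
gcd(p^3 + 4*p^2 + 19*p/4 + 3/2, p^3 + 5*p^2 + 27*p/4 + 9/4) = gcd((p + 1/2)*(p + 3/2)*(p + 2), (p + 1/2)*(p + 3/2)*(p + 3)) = p^2 + 2*p + 3/4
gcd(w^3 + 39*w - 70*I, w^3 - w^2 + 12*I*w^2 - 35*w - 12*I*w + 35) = w + 7*I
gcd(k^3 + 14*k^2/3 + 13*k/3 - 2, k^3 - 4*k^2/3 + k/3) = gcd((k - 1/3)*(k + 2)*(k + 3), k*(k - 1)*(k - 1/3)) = k - 1/3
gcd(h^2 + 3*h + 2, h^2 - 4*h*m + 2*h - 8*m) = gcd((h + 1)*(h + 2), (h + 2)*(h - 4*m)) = h + 2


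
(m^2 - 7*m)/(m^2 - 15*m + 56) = m/(m - 8)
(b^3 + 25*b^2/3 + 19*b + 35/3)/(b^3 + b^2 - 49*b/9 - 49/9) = 3*(b + 5)/(3*b - 7)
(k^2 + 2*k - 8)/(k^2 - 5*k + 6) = (k + 4)/(k - 3)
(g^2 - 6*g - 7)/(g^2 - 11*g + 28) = (g + 1)/(g - 4)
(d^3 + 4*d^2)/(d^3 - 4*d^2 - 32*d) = d/(d - 8)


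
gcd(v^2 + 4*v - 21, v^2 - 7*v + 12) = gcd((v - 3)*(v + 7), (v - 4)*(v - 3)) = v - 3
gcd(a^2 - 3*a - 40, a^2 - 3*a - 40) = a^2 - 3*a - 40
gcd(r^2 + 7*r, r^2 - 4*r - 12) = 1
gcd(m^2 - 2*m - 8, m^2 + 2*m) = m + 2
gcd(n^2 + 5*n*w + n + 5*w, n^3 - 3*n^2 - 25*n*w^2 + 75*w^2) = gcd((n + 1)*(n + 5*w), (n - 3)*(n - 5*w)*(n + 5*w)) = n + 5*w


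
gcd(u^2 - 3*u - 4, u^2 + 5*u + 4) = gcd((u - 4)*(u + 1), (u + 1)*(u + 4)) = u + 1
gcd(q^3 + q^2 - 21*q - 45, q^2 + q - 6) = q + 3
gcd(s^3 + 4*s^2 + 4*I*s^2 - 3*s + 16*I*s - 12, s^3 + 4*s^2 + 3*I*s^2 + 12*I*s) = s^2 + s*(4 + 3*I) + 12*I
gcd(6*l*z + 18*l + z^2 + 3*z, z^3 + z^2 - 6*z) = z + 3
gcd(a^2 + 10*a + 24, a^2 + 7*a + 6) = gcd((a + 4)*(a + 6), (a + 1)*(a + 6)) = a + 6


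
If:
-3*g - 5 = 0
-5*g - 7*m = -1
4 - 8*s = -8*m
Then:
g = -5/3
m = 4/3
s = 11/6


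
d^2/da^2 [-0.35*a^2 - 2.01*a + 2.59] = -0.700000000000000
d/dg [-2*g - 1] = -2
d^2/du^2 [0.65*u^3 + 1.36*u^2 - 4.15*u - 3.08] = 3.9*u + 2.72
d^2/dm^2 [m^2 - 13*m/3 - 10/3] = 2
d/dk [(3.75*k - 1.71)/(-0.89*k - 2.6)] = (-10.031991*k - 29.30694)/(0.89*k + 2.6)^3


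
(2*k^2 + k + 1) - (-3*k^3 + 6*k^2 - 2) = 3*k^3 - 4*k^2 + k + 3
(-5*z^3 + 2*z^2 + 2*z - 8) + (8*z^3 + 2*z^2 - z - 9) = 3*z^3 + 4*z^2 + z - 17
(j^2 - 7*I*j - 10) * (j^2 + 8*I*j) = j^4 + I*j^3 + 46*j^2 - 80*I*j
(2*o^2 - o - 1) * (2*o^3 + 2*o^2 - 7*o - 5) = 4*o^5 + 2*o^4 - 18*o^3 - 5*o^2 + 12*o + 5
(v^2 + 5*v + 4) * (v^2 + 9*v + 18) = v^4 + 14*v^3 + 67*v^2 + 126*v + 72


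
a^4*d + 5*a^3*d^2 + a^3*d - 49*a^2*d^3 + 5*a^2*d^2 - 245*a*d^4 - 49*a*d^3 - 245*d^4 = (a - 7*d)*(a + 5*d)*(a + 7*d)*(a*d + d)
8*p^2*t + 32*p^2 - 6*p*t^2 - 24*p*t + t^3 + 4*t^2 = (-4*p + t)*(-2*p + t)*(t + 4)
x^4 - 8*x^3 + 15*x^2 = x^2*(x - 5)*(x - 3)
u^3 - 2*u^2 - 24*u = u*(u - 6)*(u + 4)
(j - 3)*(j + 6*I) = j^2 - 3*j + 6*I*j - 18*I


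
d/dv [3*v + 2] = 3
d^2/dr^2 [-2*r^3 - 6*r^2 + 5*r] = -12*r - 12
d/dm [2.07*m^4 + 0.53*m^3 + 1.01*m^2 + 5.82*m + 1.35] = 8.28*m^3 + 1.59*m^2 + 2.02*m + 5.82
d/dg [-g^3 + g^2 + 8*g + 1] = -3*g^2 + 2*g + 8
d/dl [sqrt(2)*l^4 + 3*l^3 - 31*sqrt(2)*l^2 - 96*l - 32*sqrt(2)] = 4*sqrt(2)*l^3 + 9*l^2 - 62*sqrt(2)*l - 96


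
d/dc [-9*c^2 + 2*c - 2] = 2 - 18*c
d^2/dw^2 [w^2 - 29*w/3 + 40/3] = 2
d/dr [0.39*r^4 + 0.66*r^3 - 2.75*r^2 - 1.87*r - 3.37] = 1.56*r^3 + 1.98*r^2 - 5.5*r - 1.87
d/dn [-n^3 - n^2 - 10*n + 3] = -3*n^2 - 2*n - 10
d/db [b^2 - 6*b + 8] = 2*b - 6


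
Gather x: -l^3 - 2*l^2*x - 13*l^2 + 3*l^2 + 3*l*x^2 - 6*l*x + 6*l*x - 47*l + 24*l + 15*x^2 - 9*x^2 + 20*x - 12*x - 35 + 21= -l^3 - 10*l^2 - 23*l + x^2*(3*l + 6) + x*(8 - 2*l^2) - 14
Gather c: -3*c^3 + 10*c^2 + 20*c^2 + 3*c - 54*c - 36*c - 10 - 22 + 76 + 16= -3*c^3 + 30*c^2 - 87*c + 60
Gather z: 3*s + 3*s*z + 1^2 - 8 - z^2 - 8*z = 3*s - z^2 + z*(3*s - 8) - 7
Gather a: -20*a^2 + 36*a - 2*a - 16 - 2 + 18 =-20*a^2 + 34*a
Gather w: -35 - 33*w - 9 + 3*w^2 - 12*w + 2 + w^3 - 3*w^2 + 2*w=w^3 - 43*w - 42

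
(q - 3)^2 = q^2 - 6*q + 9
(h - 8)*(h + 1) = h^2 - 7*h - 8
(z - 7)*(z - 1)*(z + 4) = z^3 - 4*z^2 - 25*z + 28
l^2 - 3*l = l*(l - 3)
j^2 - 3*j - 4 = (j - 4)*(j + 1)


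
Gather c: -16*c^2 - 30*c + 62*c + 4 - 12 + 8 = -16*c^2 + 32*c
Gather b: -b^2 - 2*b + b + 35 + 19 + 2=-b^2 - b + 56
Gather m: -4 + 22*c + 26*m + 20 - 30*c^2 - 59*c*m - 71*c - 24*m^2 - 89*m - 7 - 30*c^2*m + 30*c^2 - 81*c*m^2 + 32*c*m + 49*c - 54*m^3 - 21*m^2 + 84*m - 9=-54*m^3 + m^2*(-81*c - 45) + m*(-30*c^2 - 27*c + 21)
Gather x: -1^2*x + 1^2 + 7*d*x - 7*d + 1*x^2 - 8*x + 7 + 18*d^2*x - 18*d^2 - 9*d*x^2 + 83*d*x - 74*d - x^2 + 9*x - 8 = -18*d^2 - 9*d*x^2 - 81*d + x*(18*d^2 + 90*d)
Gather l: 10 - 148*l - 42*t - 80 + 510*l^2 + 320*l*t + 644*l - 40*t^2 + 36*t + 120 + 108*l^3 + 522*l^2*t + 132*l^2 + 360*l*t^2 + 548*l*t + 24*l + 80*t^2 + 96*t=108*l^3 + l^2*(522*t + 642) + l*(360*t^2 + 868*t + 520) + 40*t^2 + 90*t + 50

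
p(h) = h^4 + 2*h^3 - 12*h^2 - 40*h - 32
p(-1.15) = -3.16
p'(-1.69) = -1.61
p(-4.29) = 99.55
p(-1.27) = -2.05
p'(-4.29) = -142.43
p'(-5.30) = -339.77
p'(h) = 4*h^3 + 6*h^2 - 24*h - 40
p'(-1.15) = -10.55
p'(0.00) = -40.00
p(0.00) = -32.00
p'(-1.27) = -8.04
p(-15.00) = 41743.00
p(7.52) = 3037.06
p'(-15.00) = -11830.00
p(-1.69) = -0.17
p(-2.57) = 1.22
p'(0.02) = -40.48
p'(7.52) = 1819.86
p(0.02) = -32.80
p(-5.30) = 334.21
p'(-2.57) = -6.59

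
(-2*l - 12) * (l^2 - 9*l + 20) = -2*l^3 + 6*l^2 + 68*l - 240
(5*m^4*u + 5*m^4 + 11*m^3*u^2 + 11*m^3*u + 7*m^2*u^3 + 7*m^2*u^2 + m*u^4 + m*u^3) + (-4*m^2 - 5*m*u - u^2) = 5*m^4*u + 5*m^4 + 11*m^3*u^2 + 11*m^3*u + 7*m^2*u^3 + 7*m^2*u^2 - 4*m^2 + m*u^4 + m*u^3 - 5*m*u - u^2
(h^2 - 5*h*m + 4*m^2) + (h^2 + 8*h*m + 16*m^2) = 2*h^2 + 3*h*m + 20*m^2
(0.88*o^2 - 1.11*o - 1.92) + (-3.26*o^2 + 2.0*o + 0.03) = -2.38*o^2 + 0.89*o - 1.89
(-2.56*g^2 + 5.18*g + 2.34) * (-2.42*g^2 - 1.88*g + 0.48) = 6.1952*g^4 - 7.7228*g^3 - 16.63*g^2 - 1.9128*g + 1.1232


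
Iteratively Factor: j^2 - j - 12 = (j + 3)*(j - 4)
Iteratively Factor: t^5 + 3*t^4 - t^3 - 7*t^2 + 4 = (t + 2)*(t^4 + t^3 - 3*t^2 - t + 2) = (t + 1)*(t + 2)*(t^3 - 3*t + 2) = (t - 1)*(t + 1)*(t + 2)*(t^2 + t - 2) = (t - 1)^2*(t + 1)*(t + 2)*(t + 2)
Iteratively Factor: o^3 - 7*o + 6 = (o - 1)*(o^2 + o - 6) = (o - 1)*(o + 3)*(o - 2)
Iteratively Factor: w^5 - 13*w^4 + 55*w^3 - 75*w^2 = (w - 5)*(w^4 - 8*w^3 + 15*w^2) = w*(w - 5)*(w^3 - 8*w^2 + 15*w) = w*(w - 5)*(w - 3)*(w^2 - 5*w) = w^2*(w - 5)*(w - 3)*(w - 5)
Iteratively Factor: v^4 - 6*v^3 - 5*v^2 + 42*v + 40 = (v + 1)*(v^3 - 7*v^2 + 2*v + 40) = (v - 5)*(v + 1)*(v^2 - 2*v - 8) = (v - 5)*(v + 1)*(v + 2)*(v - 4)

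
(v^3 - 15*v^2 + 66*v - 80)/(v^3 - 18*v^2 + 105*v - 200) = (v - 2)/(v - 5)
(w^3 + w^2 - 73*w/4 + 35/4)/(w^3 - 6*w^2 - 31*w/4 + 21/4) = (2*w^2 + 3*w - 35)/(2*w^2 - 11*w - 21)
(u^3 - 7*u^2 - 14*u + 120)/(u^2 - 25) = (u^2 - 2*u - 24)/(u + 5)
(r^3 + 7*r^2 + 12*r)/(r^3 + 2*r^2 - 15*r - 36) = r*(r + 4)/(r^2 - r - 12)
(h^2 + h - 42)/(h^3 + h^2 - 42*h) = 1/h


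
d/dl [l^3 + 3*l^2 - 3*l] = 3*l^2 + 6*l - 3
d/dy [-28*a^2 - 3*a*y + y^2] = -3*a + 2*y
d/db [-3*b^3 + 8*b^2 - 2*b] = -9*b^2 + 16*b - 2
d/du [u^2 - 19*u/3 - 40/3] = 2*u - 19/3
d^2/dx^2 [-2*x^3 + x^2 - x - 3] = 2 - 12*x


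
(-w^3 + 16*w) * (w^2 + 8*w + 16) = -w^5 - 8*w^4 + 128*w^2 + 256*w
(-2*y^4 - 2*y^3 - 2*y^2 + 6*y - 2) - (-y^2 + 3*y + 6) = -2*y^4 - 2*y^3 - y^2 + 3*y - 8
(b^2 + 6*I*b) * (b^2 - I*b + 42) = b^4 + 5*I*b^3 + 48*b^2 + 252*I*b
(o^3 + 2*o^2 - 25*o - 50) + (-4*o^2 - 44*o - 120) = o^3 - 2*o^2 - 69*o - 170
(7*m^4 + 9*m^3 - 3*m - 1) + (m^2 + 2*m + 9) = 7*m^4 + 9*m^3 + m^2 - m + 8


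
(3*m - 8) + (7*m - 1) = 10*m - 9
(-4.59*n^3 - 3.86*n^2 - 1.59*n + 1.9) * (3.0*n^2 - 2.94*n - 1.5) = -13.77*n^5 + 1.9146*n^4 + 13.4634*n^3 + 16.1646*n^2 - 3.201*n - 2.85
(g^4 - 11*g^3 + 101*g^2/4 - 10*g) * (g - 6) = g^5 - 17*g^4 + 365*g^3/4 - 323*g^2/2 + 60*g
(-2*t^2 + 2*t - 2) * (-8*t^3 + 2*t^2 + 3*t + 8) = 16*t^5 - 20*t^4 + 14*t^3 - 14*t^2 + 10*t - 16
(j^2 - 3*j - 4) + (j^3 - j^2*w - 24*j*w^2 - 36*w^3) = j^3 - j^2*w + j^2 - 24*j*w^2 - 3*j - 36*w^3 - 4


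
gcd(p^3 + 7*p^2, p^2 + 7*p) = p^2 + 7*p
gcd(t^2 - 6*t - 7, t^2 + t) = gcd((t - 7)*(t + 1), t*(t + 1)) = t + 1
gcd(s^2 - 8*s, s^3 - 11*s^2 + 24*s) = s^2 - 8*s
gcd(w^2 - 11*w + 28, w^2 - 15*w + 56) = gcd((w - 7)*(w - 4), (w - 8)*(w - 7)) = w - 7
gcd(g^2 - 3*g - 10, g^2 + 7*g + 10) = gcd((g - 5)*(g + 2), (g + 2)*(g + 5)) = g + 2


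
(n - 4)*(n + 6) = n^2 + 2*n - 24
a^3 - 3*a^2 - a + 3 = (a - 3)*(a - 1)*(a + 1)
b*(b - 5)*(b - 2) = b^3 - 7*b^2 + 10*b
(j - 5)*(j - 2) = j^2 - 7*j + 10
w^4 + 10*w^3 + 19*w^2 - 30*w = w*(w - 1)*(w + 5)*(w + 6)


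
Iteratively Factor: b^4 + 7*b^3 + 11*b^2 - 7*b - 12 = (b + 1)*(b^3 + 6*b^2 + 5*b - 12) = (b + 1)*(b + 4)*(b^2 + 2*b - 3) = (b + 1)*(b + 3)*(b + 4)*(b - 1)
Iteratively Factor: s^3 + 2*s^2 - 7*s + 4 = (s + 4)*(s^2 - 2*s + 1) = (s - 1)*(s + 4)*(s - 1)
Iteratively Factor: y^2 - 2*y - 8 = (y + 2)*(y - 4)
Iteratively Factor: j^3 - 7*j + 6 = (j - 1)*(j^2 + j - 6) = (j - 2)*(j - 1)*(j + 3)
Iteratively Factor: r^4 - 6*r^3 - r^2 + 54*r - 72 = (r - 2)*(r^3 - 4*r^2 - 9*r + 36) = (r - 2)*(r + 3)*(r^2 - 7*r + 12) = (r - 3)*(r - 2)*(r + 3)*(r - 4)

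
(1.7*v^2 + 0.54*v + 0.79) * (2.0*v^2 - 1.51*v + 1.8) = 3.4*v^4 - 1.487*v^3 + 3.8246*v^2 - 0.2209*v + 1.422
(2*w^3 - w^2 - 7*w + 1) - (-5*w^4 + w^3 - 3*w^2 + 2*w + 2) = 5*w^4 + w^3 + 2*w^2 - 9*w - 1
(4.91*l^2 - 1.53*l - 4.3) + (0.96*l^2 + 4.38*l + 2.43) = 5.87*l^2 + 2.85*l - 1.87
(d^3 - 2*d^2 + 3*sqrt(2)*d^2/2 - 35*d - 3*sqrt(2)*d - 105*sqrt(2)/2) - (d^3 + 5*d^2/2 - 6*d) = -9*d^2/2 + 3*sqrt(2)*d^2/2 - 29*d - 3*sqrt(2)*d - 105*sqrt(2)/2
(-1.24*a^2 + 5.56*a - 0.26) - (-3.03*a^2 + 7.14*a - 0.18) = 1.79*a^2 - 1.58*a - 0.08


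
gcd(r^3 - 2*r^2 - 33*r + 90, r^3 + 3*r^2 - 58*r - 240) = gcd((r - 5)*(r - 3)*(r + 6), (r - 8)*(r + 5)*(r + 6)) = r + 6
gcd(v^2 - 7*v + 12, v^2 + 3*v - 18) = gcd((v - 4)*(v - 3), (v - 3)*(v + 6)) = v - 3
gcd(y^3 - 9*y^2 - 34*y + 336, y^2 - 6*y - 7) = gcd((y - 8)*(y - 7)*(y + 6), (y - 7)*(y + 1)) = y - 7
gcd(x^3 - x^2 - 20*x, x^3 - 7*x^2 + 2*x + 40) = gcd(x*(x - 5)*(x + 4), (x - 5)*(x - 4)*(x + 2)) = x - 5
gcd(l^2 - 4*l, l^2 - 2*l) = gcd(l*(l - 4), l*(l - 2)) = l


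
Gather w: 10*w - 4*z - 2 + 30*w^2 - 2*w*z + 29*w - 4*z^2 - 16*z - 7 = 30*w^2 + w*(39 - 2*z) - 4*z^2 - 20*z - 9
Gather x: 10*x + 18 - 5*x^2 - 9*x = -5*x^2 + x + 18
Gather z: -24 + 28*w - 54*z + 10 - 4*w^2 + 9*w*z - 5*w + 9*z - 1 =-4*w^2 + 23*w + z*(9*w - 45) - 15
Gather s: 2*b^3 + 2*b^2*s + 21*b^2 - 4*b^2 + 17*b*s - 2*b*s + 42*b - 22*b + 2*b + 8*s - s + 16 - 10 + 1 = 2*b^3 + 17*b^2 + 22*b + s*(2*b^2 + 15*b + 7) + 7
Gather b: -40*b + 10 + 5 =15 - 40*b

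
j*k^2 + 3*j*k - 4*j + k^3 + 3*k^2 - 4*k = (j + k)*(k - 1)*(k + 4)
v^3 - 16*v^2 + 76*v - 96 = (v - 8)*(v - 6)*(v - 2)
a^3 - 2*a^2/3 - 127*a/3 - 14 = (a - 7)*(a + 1/3)*(a + 6)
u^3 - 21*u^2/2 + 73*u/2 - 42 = (u - 4)*(u - 7/2)*(u - 3)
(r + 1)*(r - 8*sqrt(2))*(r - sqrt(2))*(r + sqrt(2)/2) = r^4 - 17*sqrt(2)*r^3/2 + r^3 - 17*sqrt(2)*r^2/2 + 7*r^2 + 7*r + 8*sqrt(2)*r + 8*sqrt(2)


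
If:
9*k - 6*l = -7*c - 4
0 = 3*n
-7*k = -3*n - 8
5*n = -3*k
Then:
No Solution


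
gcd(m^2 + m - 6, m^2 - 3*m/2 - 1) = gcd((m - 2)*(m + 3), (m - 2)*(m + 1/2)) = m - 2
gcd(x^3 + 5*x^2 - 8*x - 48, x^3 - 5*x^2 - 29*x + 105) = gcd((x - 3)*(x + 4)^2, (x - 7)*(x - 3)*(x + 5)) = x - 3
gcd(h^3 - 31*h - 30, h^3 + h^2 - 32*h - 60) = h^2 - h - 30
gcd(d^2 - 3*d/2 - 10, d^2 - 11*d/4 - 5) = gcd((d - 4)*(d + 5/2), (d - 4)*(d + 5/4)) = d - 4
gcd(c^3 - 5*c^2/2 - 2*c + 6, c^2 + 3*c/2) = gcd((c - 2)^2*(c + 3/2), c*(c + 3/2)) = c + 3/2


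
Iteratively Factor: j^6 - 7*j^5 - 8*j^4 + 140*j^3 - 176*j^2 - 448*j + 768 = (j + 4)*(j^5 - 11*j^4 + 36*j^3 - 4*j^2 - 160*j + 192) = (j - 4)*(j + 4)*(j^4 - 7*j^3 + 8*j^2 + 28*j - 48) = (j - 4)^2*(j + 4)*(j^3 - 3*j^2 - 4*j + 12) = (j - 4)^2*(j - 2)*(j + 4)*(j^2 - j - 6) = (j - 4)^2*(j - 3)*(j - 2)*(j + 4)*(j + 2)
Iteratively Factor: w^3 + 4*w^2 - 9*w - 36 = (w + 4)*(w^2 - 9) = (w + 3)*(w + 4)*(w - 3)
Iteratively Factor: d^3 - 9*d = (d - 3)*(d^2 + 3*d) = (d - 3)*(d + 3)*(d)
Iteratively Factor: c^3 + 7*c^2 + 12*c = (c + 4)*(c^2 + 3*c) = c*(c + 4)*(c + 3)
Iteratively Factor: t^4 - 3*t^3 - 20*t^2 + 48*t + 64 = (t - 4)*(t^3 + t^2 - 16*t - 16) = (t - 4)^2*(t^2 + 5*t + 4) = (t - 4)^2*(t + 4)*(t + 1)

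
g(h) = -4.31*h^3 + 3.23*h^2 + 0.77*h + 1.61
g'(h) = -12.93*h^2 + 6.46*h + 0.77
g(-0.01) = 1.60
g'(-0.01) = 0.70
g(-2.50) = 87.22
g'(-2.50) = -96.19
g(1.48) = -4.15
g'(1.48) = -17.99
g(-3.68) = 257.31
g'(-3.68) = -198.11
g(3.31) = -116.75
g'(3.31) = -119.51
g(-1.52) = 23.04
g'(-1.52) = -38.92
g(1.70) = -8.92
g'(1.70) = -25.62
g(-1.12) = 10.85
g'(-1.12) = -22.68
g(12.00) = -6971.71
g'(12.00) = -1783.63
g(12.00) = -6971.71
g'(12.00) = -1783.63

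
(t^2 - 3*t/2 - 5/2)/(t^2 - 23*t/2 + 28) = (2*t^2 - 3*t - 5)/(2*t^2 - 23*t + 56)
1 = 1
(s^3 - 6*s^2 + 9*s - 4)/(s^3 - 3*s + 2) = (s - 4)/(s + 2)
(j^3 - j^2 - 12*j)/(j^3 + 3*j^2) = (j - 4)/j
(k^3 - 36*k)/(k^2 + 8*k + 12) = k*(k - 6)/(k + 2)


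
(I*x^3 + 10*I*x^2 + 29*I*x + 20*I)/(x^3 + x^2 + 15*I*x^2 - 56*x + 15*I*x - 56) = I*(x^2 + 9*x + 20)/(x^2 + 15*I*x - 56)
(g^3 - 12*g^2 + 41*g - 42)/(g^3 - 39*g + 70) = (g^2 - 10*g + 21)/(g^2 + 2*g - 35)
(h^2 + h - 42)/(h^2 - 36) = (h + 7)/(h + 6)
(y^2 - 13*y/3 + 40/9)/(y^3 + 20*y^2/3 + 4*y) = (9*y^2 - 39*y + 40)/(3*y*(3*y^2 + 20*y + 12))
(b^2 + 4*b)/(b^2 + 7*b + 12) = b/(b + 3)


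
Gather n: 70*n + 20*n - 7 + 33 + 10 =90*n + 36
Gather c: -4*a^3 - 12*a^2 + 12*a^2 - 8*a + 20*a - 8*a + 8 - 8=-4*a^3 + 4*a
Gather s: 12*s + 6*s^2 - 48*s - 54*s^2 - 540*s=-48*s^2 - 576*s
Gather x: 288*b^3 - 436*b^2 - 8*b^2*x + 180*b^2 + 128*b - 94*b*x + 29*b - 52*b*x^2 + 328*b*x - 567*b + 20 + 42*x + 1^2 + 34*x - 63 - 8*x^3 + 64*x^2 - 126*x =288*b^3 - 256*b^2 - 410*b - 8*x^3 + x^2*(64 - 52*b) + x*(-8*b^2 + 234*b - 50) - 42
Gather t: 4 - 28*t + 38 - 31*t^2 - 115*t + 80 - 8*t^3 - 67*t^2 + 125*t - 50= -8*t^3 - 98*t^2 - 18*t + 72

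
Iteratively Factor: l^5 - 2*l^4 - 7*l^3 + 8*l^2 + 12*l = (l + 2)*(l^4 - 4*l^3 + l^2 + 6*l) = l*(l + 2)*(l^3 - 4*l^2 + l + 6) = l*(l + 1)*(l + 2)*(l^2 - 5*l + 6) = l*(l - 3)*(l + 1)*(l + 2)*(l - 2)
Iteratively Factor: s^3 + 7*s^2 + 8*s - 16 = (s + 4)*(s^2 + 3*s - 4) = (s + 4)^2*(s - 1)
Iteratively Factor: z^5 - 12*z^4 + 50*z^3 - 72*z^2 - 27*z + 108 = (z - 3)*(z^4 - 9*z^3 + 23*z^2 - 3*z - 36) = (z - 3)*(z + 1)*(z^3 - 10*z^2 + 33*z - 36) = (z - 4)*(z - 3)*(z + 1)*(z^2 - 6*z + 9) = (z - 4)*(z - 3)^2*(z + 1)*(z - 3)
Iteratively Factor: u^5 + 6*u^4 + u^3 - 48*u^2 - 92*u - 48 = (u + 2)*(u^4 + 4*u^3 - 7*u^2 - 34*u - 24) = (u + 2)^2*(u^3 + 2*u^2 - 11*u - 12) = (u + 1)*(u + 2)^2*(u^2 + u - 12) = (u - 3)*(u + 1)*(u + 2)^2*(u + 4)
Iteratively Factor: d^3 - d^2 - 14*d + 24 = (d - 2)*(d^2 + d - 12) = (d - 3)*(d - 2)*(d + 4)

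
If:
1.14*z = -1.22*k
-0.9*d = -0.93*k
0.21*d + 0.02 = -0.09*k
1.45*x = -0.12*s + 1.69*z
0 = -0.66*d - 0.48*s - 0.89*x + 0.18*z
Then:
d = -0.07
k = -0.07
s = -0.04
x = 0.08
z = 0.07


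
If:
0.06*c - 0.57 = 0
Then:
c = 9.50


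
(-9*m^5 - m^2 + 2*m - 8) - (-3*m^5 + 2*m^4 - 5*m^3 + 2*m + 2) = -6*m^5 - 2*m^4 + 5*m^3 - m^2 - 10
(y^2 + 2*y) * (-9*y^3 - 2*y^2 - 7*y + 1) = -9*y^5 - 20*y^4 - 11*y^3 - 13*y^2 + 2*y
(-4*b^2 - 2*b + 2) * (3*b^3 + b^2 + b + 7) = -12*b^5 - 10*b^4 - 28*b^2 - 12*b + 14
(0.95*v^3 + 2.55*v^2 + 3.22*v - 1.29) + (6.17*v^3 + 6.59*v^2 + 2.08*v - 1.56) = 7.12*v^3 + 9.14*v^2 + 5.3*v - 2.85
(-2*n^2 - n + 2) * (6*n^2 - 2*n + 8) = -12*n^4 - 2*n^3 - 2*n^2 - 12*n + 16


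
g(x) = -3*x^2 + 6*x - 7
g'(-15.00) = 96.00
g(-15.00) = -772.00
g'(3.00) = -12.00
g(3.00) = -16.00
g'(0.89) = 0.66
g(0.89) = -4.04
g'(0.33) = 4.02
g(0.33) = -5.35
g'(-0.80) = 10.80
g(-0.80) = -13.72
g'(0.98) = 0.12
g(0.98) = -4.00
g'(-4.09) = 30.54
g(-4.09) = -81.72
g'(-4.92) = 35.52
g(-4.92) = -109.14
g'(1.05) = -0.30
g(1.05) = -4.01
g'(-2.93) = 23.58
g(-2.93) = -50.33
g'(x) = 6 - 6*x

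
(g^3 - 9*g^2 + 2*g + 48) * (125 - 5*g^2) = -5*g^5 + 45*g^4 + 115*g^3 - 1365*g^2 + 250*g + 6000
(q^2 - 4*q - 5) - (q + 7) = q^2 - 5*q - 12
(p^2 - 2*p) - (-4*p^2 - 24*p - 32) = 5*p^2 + 22*p + 32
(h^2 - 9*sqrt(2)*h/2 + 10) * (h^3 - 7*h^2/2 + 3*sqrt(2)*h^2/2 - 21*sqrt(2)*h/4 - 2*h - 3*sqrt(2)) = h^5 - 3*sqrt(2)*h^4 - 7*h^4/2 - 11*h^3/2 + 21*sqrt(2)*h^3/2 + 49*h^2/4 + 21*sqrt(2)*h^2 - 105*sqrt(2)*h/2 + 7*h - 30*sqrt(2)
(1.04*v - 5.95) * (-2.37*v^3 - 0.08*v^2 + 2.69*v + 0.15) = -2.4648*v^4 + 14.0183*v^3 + 3.2736*v^2 - 15.8495*v - 0.8925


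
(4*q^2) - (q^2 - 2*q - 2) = 3*q^2 + 2*q + 2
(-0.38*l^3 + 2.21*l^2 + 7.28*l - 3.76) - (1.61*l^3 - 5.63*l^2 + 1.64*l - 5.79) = -1.99*l^3 + 7.84*l^2 + 5.64*l + 2.03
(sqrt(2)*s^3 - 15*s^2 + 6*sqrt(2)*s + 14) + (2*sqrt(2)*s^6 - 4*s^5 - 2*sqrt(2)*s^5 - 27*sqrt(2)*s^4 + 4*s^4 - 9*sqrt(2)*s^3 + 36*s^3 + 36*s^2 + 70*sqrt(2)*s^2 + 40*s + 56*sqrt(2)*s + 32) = 2*sqrt(2)*s^6 - 4*s^5 - 2*sqrt(2)*s^5 - 27*sqrt(2)*s^4 + 4*s^4 - 8*sqrt(2)*s^3 + 36*s^3 + 21*s^2 + 70*sqrt(2)*s^2 + 40*s + 62*sqrt(2)*s + 46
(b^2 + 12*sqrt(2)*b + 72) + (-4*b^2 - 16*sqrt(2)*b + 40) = -3*b^2 - 4*sqrt(2)*b + 112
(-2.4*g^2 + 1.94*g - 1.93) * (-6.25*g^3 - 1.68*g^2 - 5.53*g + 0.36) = 15.0*g^5 - 8.093*g^4 + 22.0753*g^3 - 8.3498*g^2 + 11.3713*g - 0.6948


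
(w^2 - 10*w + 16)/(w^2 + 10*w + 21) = (w^2 - 10*w + 16)/(w^2 + 10*w + 21)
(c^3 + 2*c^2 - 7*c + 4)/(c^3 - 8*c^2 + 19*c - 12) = (c^2 + 3*c - 4)/(c^2 - 7*c + 12)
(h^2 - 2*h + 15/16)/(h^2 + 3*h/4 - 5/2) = (h - 3/4)/(h + 2)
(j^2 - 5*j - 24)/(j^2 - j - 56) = (j + 3)/(j + 7)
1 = 1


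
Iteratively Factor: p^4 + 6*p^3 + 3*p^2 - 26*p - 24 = (p + 4)*(p^3 + 2*p^2 - 5*p - 6) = (p - 2)*(p + 4)*(p^2 + 4*p + 3) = (p - 2)*(p + 3)*(p + 4)*(p + 1)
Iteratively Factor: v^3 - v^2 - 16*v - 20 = (v + 2)*(v^2 - 3*v - 10) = (v + 2)^2*(v - 5)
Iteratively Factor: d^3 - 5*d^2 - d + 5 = (d - 5)*(d^2 - 1) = (d - 5)*(d - 1)*(d + 1)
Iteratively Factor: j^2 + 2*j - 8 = (j + 4)*(j - 2)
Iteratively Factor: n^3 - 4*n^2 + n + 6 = (n - 2)*(n^2 - 2*n - 3) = (n - 2)*(n + 1)*(n - 3)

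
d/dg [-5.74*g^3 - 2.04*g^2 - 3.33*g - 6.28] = -17.22*g^2 - 4.08*g - 3.33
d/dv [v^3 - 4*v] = 3*v^2 - 4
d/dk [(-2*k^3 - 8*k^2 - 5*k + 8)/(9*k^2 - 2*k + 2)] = (-18*k^4 + 8*k^3 + 49*k^2 - 176*k + 6)/(81*k^4 - 36*k^3 + 40*k^2 - 8*k + 4)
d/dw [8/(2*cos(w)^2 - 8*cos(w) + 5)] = 32*(cos(w) - 2)*sin(w)/(-8*cos(w) + cos(2*w) + 6)^2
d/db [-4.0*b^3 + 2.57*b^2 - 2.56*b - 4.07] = -12.0*b^2 + 5.14*b - 2.56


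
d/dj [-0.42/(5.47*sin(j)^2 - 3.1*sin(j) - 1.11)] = (4.5948*sin(j) - 1.302)*cos(j)/(-5.47*sin(j)^2 + 3.1*sin(j) + 1.11)^2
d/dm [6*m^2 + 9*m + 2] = 12*m + 9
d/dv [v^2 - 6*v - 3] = 2*v - 6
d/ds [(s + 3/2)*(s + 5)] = 2*s + 13/2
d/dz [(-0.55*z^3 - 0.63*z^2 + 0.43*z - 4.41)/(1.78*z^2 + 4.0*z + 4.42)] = (-0.979*z^4 - 4.4*z^3 - 10.5784*z^2 + 10.1304*z + 19.5406)/(3.1684*z^4 + 14.24*z^3 + 31.7352*z^2 + 35.36*z + 19.5364)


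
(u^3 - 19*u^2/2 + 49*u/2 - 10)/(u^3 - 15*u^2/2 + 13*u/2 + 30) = (2*u - 1)/(2*u + 3)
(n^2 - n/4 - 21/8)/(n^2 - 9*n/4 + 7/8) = (2*n + 3)/(2*n - 1)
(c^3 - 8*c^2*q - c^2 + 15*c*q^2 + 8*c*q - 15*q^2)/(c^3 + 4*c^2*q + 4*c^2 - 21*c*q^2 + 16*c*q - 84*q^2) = (c^2 - 5*c*q - c + 5*q)/(c^2 + 7*c*q + 4*c + 28*q)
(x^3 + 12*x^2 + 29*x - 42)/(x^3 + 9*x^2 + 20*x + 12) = (x^2 + 6*x - 7)/(x^2 + 3*x + 2)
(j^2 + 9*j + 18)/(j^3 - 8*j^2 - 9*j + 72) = (j + 6)/(j^2 - 11*j + 24)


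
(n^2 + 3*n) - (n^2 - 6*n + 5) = 9*n - 5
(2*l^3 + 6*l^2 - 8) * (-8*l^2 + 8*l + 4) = -16*l^5 - 32*l^4 + 56*l^3 + 88*l^2 - 64*l - 32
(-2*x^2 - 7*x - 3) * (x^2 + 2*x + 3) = -2*x^4 - 11*x^3 - 23*x^2 - 27*x - 9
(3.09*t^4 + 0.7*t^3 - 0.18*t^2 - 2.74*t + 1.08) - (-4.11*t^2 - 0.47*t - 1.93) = 3.09*t^4 + 0.7*t^3 + 3.93*t^2 - 2.27*t + 3.01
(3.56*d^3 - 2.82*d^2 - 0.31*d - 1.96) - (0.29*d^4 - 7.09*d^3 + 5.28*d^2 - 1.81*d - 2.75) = -0.29*d^4 + 10.65*d^3 - 8.1*d^2 + 1.5*d + 0.79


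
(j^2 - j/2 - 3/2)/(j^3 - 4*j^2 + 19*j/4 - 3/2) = 2*(j + 1)/(2*j^2 - 5*j + 2)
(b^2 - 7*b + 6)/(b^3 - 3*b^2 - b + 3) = (b - 6)/(b^2 - 2*b - 3)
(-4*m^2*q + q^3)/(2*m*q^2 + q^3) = (-2*m + q)/q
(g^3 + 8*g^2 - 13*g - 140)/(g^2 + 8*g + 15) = (g^2 + 3*g - 28)/(g + 3)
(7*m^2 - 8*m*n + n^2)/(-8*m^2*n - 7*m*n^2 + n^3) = (-7*m^2 + 8*m*n - n^2)/(n*(8*m^2 + 7*m*n - n^2))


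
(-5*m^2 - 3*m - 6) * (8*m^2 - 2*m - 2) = -40*m^4 - 14*m^3 - 32*m^2 + 18*m + 12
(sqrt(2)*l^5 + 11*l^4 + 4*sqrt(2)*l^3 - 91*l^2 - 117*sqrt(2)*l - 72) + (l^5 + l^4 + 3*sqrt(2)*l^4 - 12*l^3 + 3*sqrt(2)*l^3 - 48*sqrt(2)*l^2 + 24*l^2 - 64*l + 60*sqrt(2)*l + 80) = l^5 + sqrt(2)*l^5 + 3*sqrt(2)*l^4 + 12*l^4 - 12*l^3 + 7*sqrt(2)*l^3 - 48*sqrt(2)*l^2 - 67*l^2 - 57*sqrt(2)*l - 64*l + 8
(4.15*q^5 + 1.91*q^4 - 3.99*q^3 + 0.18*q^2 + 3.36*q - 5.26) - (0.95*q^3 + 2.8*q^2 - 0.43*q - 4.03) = 4.15*q^5 + 1.91*q^4 - 4.94*q^3 - 2.62*q^2 + 3.79*q - 1.23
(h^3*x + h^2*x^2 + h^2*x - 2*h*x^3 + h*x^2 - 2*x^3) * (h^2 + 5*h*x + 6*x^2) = h^5*x + 6*h^4*x^2 + h^4*x + 9*h^3*x^3 + 6*h^3*x^2 - 4*h^2*x^4 + 9*h^2*x^3 - 12*h*x^5 - 4*h*x^4 - 12*x^5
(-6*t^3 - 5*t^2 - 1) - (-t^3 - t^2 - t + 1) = -5*t^3 - 4*t^2 + t - 2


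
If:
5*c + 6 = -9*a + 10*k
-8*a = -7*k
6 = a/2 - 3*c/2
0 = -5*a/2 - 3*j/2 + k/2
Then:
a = -147/8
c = -81/8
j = 189/8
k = -21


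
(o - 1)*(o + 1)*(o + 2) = o^3 + 2*o^2 - o - 2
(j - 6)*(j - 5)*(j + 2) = j^3 - 9*j^2 + 8*j + 60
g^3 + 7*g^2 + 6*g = g*(g + 1)*(g + 6)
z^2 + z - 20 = (z - 4)*(z + 5)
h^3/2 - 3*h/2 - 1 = (h/2 + 1/2)*(h - 2)*(h + 1)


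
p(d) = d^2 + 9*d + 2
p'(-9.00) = -9.00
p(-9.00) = 2.00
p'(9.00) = 27.00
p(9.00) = 164.00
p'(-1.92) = 5.16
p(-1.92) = -11.59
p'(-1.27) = 6.46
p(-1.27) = -7.82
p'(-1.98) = 5.04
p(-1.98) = -11.90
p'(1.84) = 12.68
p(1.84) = 21.95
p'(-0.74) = 7.52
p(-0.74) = -4.11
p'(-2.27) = 4.46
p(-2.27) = -13.28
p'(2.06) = 13.12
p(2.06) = 24.78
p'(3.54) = 16.08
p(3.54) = 46.39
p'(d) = 2*d + 9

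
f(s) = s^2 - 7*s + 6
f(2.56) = -5.37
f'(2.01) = -2.98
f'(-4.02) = -15.04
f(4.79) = -4.59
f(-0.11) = 6.78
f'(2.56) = -1.88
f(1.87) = -3.59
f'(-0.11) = -7.22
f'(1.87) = -3.26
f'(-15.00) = -37.00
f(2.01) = -4.03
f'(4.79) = 2.58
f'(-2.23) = -11.46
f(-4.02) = 50.30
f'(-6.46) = -19.92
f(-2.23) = 26.58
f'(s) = 2*s - 7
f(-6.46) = 92.95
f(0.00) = 6.00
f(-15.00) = 336.00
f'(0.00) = -7.00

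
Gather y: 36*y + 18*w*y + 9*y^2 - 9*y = 9*y^2 + y*(18*w + 27)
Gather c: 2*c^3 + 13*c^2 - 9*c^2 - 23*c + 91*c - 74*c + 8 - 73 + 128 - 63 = 2*c^3 + 4*c^2 - 6*c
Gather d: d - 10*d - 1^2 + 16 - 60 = -9*d - 45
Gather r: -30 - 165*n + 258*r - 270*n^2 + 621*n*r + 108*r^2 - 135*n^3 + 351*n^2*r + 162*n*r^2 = -135*n^3 - 270*n^2 - 165*n + r^2*(162*n + 108) + r*(351*n^2 + 621*n + 258) - 30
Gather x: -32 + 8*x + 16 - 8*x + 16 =0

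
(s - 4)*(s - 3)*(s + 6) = s^3 - s^2 - 30*s + 72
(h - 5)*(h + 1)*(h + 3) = h^3 - h^2 - 17*h - 15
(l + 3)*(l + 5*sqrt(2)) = l^2 + 3*l + 5*sqrt(2)*l + 15*sqrt(2)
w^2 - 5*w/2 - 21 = (w - 6)*(w + 7/2)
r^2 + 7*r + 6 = (r + 1)*(r + 6)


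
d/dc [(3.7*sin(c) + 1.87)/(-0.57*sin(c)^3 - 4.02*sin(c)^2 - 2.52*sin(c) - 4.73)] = (4.218*sin(c)^3 + 18.0717*sin(c)^2 + 15.0348*sin(c) - 12.7886)*cos(c)/(0.3249*sin(c)^6 + 4.5828*sin(c)^5 + 19.0332*sin(c)^4 + 25.653*sin(c)^3 + 44.3796*sin(c)^2 + 23.8392*sin(c) + 22.3729)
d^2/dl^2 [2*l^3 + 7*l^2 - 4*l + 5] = 12*l + 14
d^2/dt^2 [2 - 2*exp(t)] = -2*exp(t)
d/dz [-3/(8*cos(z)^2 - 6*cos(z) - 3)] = 6*(3 - 8*cos(z))*sin(z)/(-8*cos(z)^2 + 6*cos(z) + 3)^2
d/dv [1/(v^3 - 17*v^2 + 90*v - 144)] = (-3*v^2 + 34*v - 90)/(v^3 - 17*v^2 + 90*v - 144)^2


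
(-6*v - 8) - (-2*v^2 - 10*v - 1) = 2*v^2 + 4*v - 7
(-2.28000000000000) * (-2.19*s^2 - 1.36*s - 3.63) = 4.9932*s^2 + 3.1008*s + 8.2764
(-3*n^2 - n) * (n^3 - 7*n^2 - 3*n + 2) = -3*n^5 + 20*n^4 + 16*n^3 - 3*n^2 - 2*n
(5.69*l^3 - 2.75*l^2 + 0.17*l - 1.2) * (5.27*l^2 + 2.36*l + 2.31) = 29.9863*l^5 - 1.0641*l^4 + 7.5498*l^3 - 12.2753*l^2 - 2.4393*l - 2.772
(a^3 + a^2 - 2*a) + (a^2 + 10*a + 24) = a^3 + 2*a^2 + 8*a + 24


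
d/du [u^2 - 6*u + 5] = 2*u - 6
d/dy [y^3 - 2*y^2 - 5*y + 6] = 3*y^2 - 4*y - 5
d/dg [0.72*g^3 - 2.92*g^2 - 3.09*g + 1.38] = 2.16*g^2 - 5.84*g - 3.09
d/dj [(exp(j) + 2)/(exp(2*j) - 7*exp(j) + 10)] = (-(exp(j) + 2)*(2*exp(j) - 7) + exp(2*j) - 7*exp(j) + 10)*exp(j)/(exp(2*j) - 7*exp(j) + 10)^2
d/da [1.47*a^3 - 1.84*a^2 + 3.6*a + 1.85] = 4.41*a^2 - 3.68*a + 3.6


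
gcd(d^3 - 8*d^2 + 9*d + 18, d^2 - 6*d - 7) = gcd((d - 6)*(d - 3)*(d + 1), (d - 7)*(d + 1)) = d + 1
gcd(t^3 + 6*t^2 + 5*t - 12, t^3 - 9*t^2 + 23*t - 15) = t - 1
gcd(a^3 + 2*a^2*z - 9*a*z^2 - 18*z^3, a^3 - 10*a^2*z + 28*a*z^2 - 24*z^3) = 1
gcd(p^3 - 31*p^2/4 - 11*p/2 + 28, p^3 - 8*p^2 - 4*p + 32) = p^2 - 6*p - 16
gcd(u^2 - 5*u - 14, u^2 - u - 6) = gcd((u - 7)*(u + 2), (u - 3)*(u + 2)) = u + 2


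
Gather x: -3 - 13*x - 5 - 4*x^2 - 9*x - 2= -4*x^2 - 22*x - 10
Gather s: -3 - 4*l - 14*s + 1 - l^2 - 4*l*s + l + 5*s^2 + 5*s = -l^2 - 3*l + 5*s^2 + s*(-4*l - 9) - 2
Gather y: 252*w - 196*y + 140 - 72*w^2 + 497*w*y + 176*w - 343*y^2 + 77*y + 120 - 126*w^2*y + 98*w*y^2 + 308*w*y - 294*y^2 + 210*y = -72*w^2 + 428*w + y^2*(98*w - 637) + y*(-126*w^2 + 805*w + 91) + 260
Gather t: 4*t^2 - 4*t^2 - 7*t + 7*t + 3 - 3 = 0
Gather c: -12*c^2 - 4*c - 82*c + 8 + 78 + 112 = -12*c^2 - 86*c + 198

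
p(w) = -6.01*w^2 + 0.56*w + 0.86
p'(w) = 0.56 - 12.02*w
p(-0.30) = 0.15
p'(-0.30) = 4.17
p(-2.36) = -33.93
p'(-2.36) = 28.93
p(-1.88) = -21.43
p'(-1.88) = 23.16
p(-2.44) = -36.29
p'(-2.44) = 29.89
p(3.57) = -73.74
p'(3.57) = -42.35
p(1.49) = -11.65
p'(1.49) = -17.35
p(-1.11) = -7.17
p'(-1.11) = 13.90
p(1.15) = -6.44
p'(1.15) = -13.26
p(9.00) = -480.91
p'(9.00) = -107.62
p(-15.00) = -1359.79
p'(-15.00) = 180.86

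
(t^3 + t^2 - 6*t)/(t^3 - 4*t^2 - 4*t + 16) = t*(t + 3)/(t^2 - 2*t - 8)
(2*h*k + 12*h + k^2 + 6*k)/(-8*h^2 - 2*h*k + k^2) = (-k - 6)/(4*h - k)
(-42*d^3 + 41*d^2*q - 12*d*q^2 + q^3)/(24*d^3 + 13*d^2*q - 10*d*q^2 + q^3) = (14*d^2 - 9*d*q + q^2)/(-8*d^2 - 7*d*q + q^2)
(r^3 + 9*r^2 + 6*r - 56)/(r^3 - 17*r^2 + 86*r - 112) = (r^2 + 11*r + 28)/(r^2 - 15*r + 56)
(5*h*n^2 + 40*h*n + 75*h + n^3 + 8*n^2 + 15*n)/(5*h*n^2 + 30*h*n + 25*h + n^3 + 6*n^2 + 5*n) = (n + 3)/(n + 1)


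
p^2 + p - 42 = (p - 6)*(p + 7)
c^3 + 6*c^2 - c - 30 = (c - 2)*(c + 3)*(c + 5)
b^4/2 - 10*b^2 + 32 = (b/2 + 1)*(b - 4)*(b - 2)*(b + 4)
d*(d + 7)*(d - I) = d^3 + 7*d^2 - I*d^2 - 7*I*d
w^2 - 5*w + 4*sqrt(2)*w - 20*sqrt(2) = (w - 5)*(w + 4*sqrt(2))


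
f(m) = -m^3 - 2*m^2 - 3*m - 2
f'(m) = -3*m^2 - 4*m - 3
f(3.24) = -66.73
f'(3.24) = -47.45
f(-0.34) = -1.17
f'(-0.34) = -1.99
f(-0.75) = -0.45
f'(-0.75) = -1.69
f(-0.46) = -0.95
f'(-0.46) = -1.79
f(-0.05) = -1.85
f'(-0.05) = -2.81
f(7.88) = -639.13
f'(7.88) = -220.80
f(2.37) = -33.66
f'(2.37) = -29.33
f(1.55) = -15.18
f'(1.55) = -16.41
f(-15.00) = 2968.00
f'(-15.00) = -618.00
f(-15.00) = 2968.00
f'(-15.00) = -618.00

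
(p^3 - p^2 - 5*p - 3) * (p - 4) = p^4 - 5*p^3 - p^2 + 17*p + 12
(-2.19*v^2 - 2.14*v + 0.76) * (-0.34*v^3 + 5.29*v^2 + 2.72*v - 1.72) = 0.7446*v^5 - 10.8575*v^4 - 17.5358*v^3 + 1.9664*v^2 + 5.748*v - 1.3072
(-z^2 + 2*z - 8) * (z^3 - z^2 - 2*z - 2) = -z^5 + 3*z^4 - 8*z^3 + 6*z^2 + 12*z + 16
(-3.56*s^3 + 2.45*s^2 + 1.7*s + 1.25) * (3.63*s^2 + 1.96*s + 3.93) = -12.9228*s^5 + 1.9159*s^4 - 3.0178*s^3 + 17.498*s^2 + 9.131*s + 4.9125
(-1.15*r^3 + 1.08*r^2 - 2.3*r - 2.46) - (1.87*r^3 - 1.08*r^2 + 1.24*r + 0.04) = -3.02*r^3 + 2.16*r^2 - 3.54*r - 2.5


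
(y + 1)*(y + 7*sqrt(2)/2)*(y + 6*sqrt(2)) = y^3 + y^2 + 19*sqrt(2)*y^2/2 + 19*sqrt(2)*y/2 + 42*y + 42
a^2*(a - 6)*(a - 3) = a^4 - 9*a^3 + 18*a^2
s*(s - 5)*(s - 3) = s^3 - 8*s^2 + 15*s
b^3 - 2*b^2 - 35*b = b*(b - 7)*(b + 5)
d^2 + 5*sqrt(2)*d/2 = d*(d + 5*sqrt(2)/2)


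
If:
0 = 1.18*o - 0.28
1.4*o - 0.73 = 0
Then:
No Solution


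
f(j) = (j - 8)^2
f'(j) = 2*j - 16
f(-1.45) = 89.30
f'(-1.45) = -18.90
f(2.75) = 27.56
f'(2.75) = -10.50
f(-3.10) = 123.21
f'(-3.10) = -22.20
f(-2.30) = 106.09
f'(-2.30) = -20.60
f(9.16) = 1.35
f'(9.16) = 2.32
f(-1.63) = 92.74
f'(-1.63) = -19.26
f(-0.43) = 71.06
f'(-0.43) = -16.86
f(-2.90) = 118.81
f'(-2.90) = -21.80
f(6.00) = 4.00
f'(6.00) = -4.00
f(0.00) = 64.00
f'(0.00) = -16.00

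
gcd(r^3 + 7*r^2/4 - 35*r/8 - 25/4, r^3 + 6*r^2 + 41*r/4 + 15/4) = r + 5/2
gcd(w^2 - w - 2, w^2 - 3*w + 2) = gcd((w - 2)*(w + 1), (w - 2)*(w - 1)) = w - 2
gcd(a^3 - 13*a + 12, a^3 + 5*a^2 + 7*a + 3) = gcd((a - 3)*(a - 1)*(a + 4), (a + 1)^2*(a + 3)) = 1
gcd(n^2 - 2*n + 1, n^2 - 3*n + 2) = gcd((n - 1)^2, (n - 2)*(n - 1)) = n - 1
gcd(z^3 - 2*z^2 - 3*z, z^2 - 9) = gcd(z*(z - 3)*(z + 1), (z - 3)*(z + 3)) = z - 3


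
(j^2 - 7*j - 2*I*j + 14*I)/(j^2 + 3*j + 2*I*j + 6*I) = (j^2 - j*(7 + 2*I) + 14*I)/(j^2 + j*(3 + 2*I) + 6*I)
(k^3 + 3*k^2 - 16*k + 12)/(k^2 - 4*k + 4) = (k^2 + 5*k - 6)/(k - 2)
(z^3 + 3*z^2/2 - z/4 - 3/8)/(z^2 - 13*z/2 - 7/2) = (z^2 + z - 3/4)/(z - 7)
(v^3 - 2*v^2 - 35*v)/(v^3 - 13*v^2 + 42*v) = (v + 5)/(v - 6)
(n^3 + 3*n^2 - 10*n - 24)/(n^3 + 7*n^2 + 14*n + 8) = (n - 3)/(n + 1)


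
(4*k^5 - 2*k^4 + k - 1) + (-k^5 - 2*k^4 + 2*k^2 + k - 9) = 3*k^5 - 4*k^4 + 2*k^2 + 2*k - 10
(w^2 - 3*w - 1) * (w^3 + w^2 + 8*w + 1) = w^5 - 2*w^4 + 4*w^3 - 24*w^2 - 11*w - 1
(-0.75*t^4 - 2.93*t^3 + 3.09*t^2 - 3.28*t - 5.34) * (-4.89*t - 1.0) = 3.6675*t^5 + 15.0777*t^4 - 12.1801*t^3 + 12.9492*t^2 + 29.3926*t + 5.34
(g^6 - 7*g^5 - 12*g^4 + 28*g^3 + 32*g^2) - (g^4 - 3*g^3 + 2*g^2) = g^6 - 7*g^5 - 13*g^4 + 31*g^3 + 30*g^2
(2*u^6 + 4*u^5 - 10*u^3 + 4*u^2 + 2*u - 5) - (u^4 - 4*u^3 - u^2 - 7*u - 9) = 2*u^6 + 4*u^5 - u^4 - 6*u^3 + 5*u^2 + 9*u + 4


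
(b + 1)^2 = b^2 + 2*b + 1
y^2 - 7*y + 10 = (y - 5)*(y - 2)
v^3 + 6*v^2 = v^2*(v + 6)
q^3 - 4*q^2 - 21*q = q*(q - 7)*(q + 3)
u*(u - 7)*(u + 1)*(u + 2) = u^4 - 4*u^3 - 19*u^2 - 14*u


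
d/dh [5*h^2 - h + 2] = 10*h - 1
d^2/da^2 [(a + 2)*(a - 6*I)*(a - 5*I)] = 6*a + 4 - 22*I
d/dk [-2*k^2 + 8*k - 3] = 8 - 4*k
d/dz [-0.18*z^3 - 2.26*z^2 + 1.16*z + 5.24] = -0.54*z^2 - 4.52*z + 1.16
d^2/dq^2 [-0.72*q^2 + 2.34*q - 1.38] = -1.44000000000000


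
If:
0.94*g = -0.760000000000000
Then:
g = -0.81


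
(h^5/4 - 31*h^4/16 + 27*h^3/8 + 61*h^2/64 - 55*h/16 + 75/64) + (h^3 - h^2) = h^5/4 - 31*h^4/16 + 35*h^3/8 - 3*h^2/64 - 55*h/16 + 75/64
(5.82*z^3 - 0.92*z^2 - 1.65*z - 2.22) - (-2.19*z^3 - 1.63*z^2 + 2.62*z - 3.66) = 8.01*z^3 + 0.71*z^2 - 4.27*z + 1.44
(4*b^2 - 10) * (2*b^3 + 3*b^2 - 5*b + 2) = 8*b^5 + 12*b^4 - 40*b^3 - 22*b^2 + 50*b - 20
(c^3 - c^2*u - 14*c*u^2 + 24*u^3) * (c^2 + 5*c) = c^5 - c^4*u + 5*c^4 - 14*c^3*u^2 - 5*c^3*u + 24*c^2*u^3 - 70*c^2*u^2 + 120*c*u^3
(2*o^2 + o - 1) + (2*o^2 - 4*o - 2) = 4*o^2 - 3*o - 3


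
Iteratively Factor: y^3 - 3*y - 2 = (y - 2)*(y^2 + 2*y + 1) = (y - 2)*(y + 1)*(y + 1)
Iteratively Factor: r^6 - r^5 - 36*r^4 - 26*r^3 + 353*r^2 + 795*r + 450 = (r + 3)*(r^5 - 4*r^4 - 24*r^3 + 46*r^2 + 215*r + 150) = (r + 2)*(r + 3)*(r^4 - 6*r^3 - 12*r^2 + 70*r + 75) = (r + 2)*(r + 3)^2*(r^3 - 9*r^2 + 15*r + 25) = (r + 1)*(r + 2)*(r + 3)^2*(r^2 - 10*r + 25) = (r - 5)*(r + 1)*(r + 2)*(r + 3)^2*(r - 5)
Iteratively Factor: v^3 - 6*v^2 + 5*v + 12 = (v - 3)*(v^2 - 3*v - 4) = (v - 4)*(v - 3)*(v + 1)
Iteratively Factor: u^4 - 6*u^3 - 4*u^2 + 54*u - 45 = (u - 5)*(u^3 - u^2 - 9*u + 9) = (u - 5)*(u - 1)*(u^2 - 9) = (u - 5)*(u - 1)*(u + 3)*(u - 3)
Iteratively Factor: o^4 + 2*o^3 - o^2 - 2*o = (o + 2)*(o^3 - o) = (o + 1)*(o + 2)*(o^2 - o) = (o - 1)*(o + 1)*(o + 2)*(o)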